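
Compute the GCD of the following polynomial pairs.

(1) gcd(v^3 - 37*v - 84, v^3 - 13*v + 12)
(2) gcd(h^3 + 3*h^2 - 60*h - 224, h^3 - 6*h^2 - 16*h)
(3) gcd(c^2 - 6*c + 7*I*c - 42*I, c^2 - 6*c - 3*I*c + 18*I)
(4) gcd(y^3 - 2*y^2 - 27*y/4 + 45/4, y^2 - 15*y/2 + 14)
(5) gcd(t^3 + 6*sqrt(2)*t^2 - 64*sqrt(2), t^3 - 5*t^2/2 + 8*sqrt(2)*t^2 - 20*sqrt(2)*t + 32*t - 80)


(1) = v + 4
(2) = h - 8
(3) = gcd((c - 6)*(c + 7*I), (c - 6)*(c - 3*I)) = c - 6
(4) = 1
(5) = t^2 + 8*sqrt(2)*t + 32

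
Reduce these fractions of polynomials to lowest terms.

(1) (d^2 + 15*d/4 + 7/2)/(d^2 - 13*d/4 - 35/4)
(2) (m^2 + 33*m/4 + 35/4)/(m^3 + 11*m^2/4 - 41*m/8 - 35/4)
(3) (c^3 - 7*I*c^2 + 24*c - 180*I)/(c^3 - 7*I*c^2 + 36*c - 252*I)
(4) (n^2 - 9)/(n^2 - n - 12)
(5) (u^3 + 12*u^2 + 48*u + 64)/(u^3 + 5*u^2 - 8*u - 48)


(1) = (d + 2)/(d - 5)
(2) = (2*m + 14)/(2*m^2 + 3*m - 14)
(3) = (c^2 - I*c + 30)/(c^2 - I*c + 42)
(4) = (n - 3)/(n - 4)
(5) = (u + 4)/(u - 3)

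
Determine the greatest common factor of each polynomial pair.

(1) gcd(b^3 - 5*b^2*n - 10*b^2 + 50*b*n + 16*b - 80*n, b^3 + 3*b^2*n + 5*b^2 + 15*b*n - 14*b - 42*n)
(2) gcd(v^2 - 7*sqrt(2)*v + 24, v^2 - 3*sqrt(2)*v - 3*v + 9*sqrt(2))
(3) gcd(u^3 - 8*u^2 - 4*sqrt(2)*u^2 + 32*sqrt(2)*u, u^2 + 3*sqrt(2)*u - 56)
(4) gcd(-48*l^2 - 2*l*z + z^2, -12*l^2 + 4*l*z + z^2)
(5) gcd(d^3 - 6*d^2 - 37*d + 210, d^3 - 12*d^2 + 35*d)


(1) = b - 2
(2) = v - 3*sqrt(2)
(3) = u - 4*sqrt(2)
(4) = 6*l + z
(5) = d^2 - 12*d + 35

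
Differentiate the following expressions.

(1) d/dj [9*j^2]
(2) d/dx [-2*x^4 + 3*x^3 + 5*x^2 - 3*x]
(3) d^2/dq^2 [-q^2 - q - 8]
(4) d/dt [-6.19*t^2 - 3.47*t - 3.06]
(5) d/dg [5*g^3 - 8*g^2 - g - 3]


(1) = 18*j
(2) = -8*x^3 + 9*x^2 + 10*x - 3
(3) = -2
(4) = -12.38*t - 3.47
(5) = 15*g^2 - 16*g - 1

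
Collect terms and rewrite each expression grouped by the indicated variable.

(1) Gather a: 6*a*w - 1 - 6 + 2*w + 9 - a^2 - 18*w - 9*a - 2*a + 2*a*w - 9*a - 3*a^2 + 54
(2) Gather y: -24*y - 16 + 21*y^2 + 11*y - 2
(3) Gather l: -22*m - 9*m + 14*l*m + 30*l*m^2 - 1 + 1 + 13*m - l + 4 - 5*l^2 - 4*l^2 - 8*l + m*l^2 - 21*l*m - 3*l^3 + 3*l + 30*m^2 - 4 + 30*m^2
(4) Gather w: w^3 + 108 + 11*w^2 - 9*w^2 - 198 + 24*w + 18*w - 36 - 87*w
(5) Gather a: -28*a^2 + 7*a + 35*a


(1) = -4*a^2 + a*(8*w - 20) - 16*w + 56
(2) = 21*y^2 - 13*y - 18
(3) = -3*l^3 + l^2*(m - 9) + l*(30*m^2 - 7*m - 6) + 60*m^2 - 18*m
(4) = w^3 + 2*w^2 - 45*w - 126
(5) = -28*a^2 + 42*a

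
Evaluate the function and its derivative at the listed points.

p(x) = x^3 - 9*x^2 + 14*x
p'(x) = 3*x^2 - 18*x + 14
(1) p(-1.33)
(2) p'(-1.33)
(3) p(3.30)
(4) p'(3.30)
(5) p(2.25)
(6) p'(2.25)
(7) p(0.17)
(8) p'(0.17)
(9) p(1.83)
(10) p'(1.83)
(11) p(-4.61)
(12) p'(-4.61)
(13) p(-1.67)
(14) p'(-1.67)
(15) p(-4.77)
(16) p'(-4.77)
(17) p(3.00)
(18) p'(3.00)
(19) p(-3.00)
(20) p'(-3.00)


(1) = -36.89
(2) = 43.25
(3) = -15.87
(4) = -12.73
(5) = -2.67
(6) = -11.31
(7) = 2.12
(8) = 11.03
(9) = 1.61
(10) = -8.89
(11) = -353.78
(12) = 160.74
(13) = -53.14
(14) = 52.43
(15) = -380.09
(16) = 168.12
(17) = -12.00
(18) = -13.00
(19) = -150.00
(20) = 95.00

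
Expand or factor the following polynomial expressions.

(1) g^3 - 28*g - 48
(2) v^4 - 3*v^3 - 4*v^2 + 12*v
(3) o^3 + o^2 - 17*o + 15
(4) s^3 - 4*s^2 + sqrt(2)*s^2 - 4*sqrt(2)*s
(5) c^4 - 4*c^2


(1) = (g - 6)*(g + 2)*(g + 4)
(2) = v*(v - 3)*(v - 2)*(v + 2)
(3) = (o - 3)*(o - 1)*(o + 5)
(4) = s*(s - 4)*(s + sqrt(2))
(5) = c^2*(c - 2)*(c + 2)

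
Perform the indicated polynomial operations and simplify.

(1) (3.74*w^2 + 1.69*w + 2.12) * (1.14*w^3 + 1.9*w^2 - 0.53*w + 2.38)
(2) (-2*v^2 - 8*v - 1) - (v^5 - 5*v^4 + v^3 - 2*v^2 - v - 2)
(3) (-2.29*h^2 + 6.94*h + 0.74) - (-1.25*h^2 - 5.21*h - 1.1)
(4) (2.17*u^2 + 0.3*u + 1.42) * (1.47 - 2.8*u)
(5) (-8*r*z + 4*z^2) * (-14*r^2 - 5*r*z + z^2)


(1) = 4.2636*w^5 + 9.0326*w^4 + 3.6456*w^3 + 12.0335*w^2 + 2.8986*w + 5.0456
(2) = -v^5 + 5*v^4 - v^3 - 7*v + 1
(3) = -1.04*h^2 + 12.15*h + 1.84
(4) = -6.076*u^3 + 2.3499*u^2 - 3.535*u + 2.0874
(5) = 112*r^3*z - 16*r^2*z^2 - 28*r*z^3 + 4*z^4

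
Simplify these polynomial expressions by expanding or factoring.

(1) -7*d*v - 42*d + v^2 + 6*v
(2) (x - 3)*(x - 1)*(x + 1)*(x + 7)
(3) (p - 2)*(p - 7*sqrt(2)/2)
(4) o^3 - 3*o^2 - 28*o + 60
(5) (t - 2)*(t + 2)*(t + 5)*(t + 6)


(1) = (-7*d + v)*(v + 6)
(2) = x^4 + 4*x^3 - 22*x^2 - 4*x + 21
(3) = p^2 - 7*sqrt(2)*p/2 - 2*p + 7*sqrt(2)
(4) = (o - 6)*(o - 2)*(o + 5)
(5) = t^4 + 11*t^3 + 26*t^2 - 44*t - 120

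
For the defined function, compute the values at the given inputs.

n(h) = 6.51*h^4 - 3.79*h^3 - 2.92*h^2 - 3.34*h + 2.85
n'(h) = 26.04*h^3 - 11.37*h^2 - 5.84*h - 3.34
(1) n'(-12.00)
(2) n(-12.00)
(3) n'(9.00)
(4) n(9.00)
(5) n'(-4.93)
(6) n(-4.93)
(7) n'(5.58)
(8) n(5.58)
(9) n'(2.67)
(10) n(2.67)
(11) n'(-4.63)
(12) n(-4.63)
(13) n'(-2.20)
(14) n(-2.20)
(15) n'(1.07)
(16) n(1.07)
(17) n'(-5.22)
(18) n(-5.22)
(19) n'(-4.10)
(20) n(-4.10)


(1) = -46567.66
(2) = 141162.93
(3) = 18006.29
(4) = 39685.47
(5) = -3371.09
(6) = 4248.12
(7) = 4134.27
(8) = 5546.10
(9) = 395.66
(10) = 231.82
(11) = -2804.58
(12) = 3323.50
(13) = -322.80
(14) = 188.92
(15) = 9.29
(16) = -0.18
(17) = -3986.51
(18) = 5313.31
(19) = -1965.23
(20) = 2068.24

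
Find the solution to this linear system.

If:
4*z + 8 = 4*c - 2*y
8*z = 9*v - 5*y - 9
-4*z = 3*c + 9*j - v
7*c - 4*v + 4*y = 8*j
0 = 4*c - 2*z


Then:
c = 812/447
j = -331/149
v = -5/447
y = -3412/447
z = 1624/447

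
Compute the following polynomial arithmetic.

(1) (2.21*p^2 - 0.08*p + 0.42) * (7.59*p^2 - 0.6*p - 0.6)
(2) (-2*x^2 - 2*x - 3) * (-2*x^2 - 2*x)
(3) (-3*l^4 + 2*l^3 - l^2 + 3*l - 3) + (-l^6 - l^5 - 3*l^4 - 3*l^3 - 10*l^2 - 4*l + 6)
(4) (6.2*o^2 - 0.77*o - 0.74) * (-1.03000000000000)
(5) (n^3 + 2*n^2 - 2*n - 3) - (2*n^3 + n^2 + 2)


(1) = 16.7739*p^4 - 1.9332*p^3 + 1.9098*p^2 - 0.204*p - 0.252
(2) = 4*x^4 + 8*x^3 + 10*x^2 + 6*x
(3) = -l^6 - l^5 - 6*l^4 - l^3 - 11*l^2 - l + 3
(4) = -6.386*o^2 + 0.7931*o + 0.7622
(5) = -n^3 + n^2 - 2*n - 5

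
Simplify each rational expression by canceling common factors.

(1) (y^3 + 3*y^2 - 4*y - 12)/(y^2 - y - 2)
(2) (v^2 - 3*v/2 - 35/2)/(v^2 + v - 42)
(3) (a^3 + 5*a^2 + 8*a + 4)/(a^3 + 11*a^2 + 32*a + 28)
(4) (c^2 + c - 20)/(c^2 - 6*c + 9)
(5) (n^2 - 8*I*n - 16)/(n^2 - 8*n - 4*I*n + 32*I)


(1) = (y^2 + 5*y + 6)/(y + 1)
(2) = (2*v^2 - 3*v - 35)/(2*v^2 + 2*v - 84)
(3) = (a + 1)/(a + 7)
(4) = (c^2 + c - 20)/(c^2 - 6*c + 9)
(5) = (n - 4*I)/(n - 8)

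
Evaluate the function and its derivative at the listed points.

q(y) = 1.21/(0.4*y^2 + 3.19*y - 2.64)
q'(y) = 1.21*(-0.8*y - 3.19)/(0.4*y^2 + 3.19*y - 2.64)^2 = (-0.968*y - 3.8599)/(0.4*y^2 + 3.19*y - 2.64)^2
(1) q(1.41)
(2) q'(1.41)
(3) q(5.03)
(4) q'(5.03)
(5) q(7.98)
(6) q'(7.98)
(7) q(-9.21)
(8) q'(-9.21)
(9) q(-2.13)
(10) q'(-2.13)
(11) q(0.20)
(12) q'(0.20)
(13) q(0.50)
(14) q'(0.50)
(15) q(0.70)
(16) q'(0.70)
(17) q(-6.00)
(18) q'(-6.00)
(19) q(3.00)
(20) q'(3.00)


(1) = 0.46
(2) = -0.74
(3) = 0.05
(4) = -0.02
(5) = 0.03
(6) = -0.00
(7) = 0.63
(8) = 1.39
(9) = -0.16
(10) = -0.03
(11) = -0.61
(12) = -1.03
(13) = -1.28
(14) = -4.86
(15) = -5.73
(16) = -101.92
(17) = -0.16
(18) = 0.04
(19) = 0.11
(20) = -0.06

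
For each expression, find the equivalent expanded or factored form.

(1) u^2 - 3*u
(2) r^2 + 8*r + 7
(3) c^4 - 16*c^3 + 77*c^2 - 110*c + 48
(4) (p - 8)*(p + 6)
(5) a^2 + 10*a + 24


(1) = u*(u - 3)
(2) = (r + 1)*(r + 7)
(3) = (c - 8)*(c - 6)*(c - 1)^2
(4) = p^2 - 2*p - 48
(5) = (a + 4)*(a + 6)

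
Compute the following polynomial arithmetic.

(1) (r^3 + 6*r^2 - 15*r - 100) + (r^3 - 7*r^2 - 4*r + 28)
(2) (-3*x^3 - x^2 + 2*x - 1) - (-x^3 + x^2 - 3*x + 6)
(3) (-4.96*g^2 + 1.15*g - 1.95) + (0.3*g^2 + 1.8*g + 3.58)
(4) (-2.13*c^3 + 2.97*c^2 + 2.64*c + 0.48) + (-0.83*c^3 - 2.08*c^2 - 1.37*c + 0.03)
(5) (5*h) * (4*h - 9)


(1) = 2*r^3 - r^2 - 19*r - 72
(2) = -2*x^3 - 2*x^2 + 5*x - 7
(3) = -4.66*g^2 + 2.95*g + 1.63
(4) = -2.96*c^3 + 0.89*c^2 + 1.27*c + 0.51
(5) = 20*h^2 - 45*h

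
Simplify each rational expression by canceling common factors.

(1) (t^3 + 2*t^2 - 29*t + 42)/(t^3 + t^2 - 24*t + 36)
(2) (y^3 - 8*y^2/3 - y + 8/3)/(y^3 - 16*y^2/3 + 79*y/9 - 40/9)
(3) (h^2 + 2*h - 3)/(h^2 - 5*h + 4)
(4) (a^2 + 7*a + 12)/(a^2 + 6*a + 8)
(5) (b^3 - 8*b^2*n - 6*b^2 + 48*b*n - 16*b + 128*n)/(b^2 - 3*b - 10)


(1) = (t + 7)/(t + 6)
(2) = (3*y + 3)/(3*y - 5)
(3) = (h + 3)/(h - 4)
(4) = (a + 3)/(a + 2)
(5) = (b^2 - 8*b*n - 8*b + 64*n)/(b - 5)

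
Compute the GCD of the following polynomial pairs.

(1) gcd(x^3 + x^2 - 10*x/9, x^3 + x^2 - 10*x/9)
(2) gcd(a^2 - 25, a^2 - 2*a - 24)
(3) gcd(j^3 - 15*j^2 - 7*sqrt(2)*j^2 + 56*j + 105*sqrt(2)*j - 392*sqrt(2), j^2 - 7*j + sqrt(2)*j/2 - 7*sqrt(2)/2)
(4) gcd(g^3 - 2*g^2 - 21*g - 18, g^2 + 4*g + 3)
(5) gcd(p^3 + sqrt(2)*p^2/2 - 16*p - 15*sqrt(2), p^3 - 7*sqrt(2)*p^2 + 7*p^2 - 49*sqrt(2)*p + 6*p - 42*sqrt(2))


(1) = x^3 + x^2 - 10*x/9
(2) = gcd((a - 5)*(a + 5), (a - 6)*(a + 4)) = 1
(3) = j - 7
(4) = gcd((g - 6)*(g + 1)*(g + 3), (g + 1)*(g + 3)) = g^2 + 4*g + 3
(5) = 1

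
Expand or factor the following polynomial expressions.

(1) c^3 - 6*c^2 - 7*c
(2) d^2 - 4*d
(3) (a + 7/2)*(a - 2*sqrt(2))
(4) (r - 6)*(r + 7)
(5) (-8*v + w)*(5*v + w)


(1) = c*(c - 7)*(c + 1)
(2) = d*(d - 4)
(3) = a^2 - 2*sqrt(2)*a + 7*a/2 - 7*sqrt(2)
(4) = r^2 + r - 42
(5) = -40*v^2 - 3*v*w + w^2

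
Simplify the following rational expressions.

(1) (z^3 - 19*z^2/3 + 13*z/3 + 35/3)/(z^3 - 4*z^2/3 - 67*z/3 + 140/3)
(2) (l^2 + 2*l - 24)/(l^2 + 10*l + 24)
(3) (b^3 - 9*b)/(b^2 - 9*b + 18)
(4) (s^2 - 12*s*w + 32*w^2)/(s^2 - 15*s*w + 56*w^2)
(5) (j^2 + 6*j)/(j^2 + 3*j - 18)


(1) = (z^2 - 4*z - 5)/(z^2 + z - 20)
(2) = (l - 4)/(l + 4)
(3) = (b^2 + 3*b)/(b - 6)
(4) = (s - 4*w)/(s - 7*w)
(5) = j/(j - 3)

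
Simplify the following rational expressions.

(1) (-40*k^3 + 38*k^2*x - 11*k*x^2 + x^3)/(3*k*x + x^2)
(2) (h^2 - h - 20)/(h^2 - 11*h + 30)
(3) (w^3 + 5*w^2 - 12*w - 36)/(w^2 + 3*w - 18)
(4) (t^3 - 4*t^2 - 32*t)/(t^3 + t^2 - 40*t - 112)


(1) = (-40*k^3 + 38*k^2*x - 11*k*x^2 + x^3)/(3*k*x + x^2)
(2) = (h + 4)/(h - 6)
(3) = w + 2
(4) = (t^2 - 8*t)/(t^2 - 3*t - 28)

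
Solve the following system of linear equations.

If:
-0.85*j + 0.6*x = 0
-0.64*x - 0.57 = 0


Then:
j = -0.63
x = -0.89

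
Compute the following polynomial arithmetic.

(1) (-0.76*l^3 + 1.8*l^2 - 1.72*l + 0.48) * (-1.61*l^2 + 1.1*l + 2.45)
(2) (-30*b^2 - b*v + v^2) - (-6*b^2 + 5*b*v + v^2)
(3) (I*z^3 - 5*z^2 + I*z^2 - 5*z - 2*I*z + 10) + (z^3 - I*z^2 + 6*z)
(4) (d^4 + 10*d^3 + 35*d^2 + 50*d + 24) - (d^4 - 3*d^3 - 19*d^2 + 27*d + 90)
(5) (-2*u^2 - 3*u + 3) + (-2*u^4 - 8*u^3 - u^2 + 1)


(1) = 1.2236*l^5 - 3.734*l^4 + 2.8872*l^3 + 1.7452*l^2 - 3.686*l + 1.176
(2) = -24*b^2 - 6*b*v
(3) = z^3 + I*z^3 - 5*z^2 + z - 2*I*z + 10
(4) = 13*d^3 + 54*d^2 + 23*d - 66
(5) = -2*u^4 - 8*u^3 - 3*u^2 - 3*u + 4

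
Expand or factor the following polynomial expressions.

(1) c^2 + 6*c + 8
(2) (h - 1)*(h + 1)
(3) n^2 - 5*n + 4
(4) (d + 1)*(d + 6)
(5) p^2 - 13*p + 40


(1) = (c + 2)*(c + 4)
(2) = h^2 - 1
(3) = (n - 4)*(n - 1)
(4) = d^2 + 7*d + 6
(5) = (p - 8)*(p - 5)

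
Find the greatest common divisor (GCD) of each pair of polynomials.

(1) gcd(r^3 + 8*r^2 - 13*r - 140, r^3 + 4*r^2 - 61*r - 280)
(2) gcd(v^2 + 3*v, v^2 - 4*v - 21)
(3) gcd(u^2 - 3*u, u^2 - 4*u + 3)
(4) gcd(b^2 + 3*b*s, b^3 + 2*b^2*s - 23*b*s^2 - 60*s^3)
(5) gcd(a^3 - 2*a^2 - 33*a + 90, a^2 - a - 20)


(1) = gcd((r - 4)*(r + 5)*(r + 7), (r - 8)*(r + 5)*(r + 7)) = r^2 + 12*r + 35
(2) = v + 3
(3) = u - 3
(4) = b + 3*s
(5) = a - 5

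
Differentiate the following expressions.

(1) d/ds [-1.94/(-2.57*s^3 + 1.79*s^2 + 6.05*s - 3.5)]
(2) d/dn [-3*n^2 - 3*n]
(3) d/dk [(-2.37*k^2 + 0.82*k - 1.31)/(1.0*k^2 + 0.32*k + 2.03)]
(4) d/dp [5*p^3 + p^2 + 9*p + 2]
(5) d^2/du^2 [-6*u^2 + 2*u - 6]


(1) = (-14.9574*s^2 + 6.9452*s + 11.737)/(2.57*s^3 - 1.79*s^2 - 6.05*s + 3.5)^2
(2) = -6*n - 3
(3) = (-1.5784*k^2 - 7.0022*k + 2.0838)/(1.0*k^4 + 0.64*k^3 + 4.1624*k^2 + 1.2992*k + 4.1209)
(4) = 15*p^2 + 2*p + 9
(5) = -12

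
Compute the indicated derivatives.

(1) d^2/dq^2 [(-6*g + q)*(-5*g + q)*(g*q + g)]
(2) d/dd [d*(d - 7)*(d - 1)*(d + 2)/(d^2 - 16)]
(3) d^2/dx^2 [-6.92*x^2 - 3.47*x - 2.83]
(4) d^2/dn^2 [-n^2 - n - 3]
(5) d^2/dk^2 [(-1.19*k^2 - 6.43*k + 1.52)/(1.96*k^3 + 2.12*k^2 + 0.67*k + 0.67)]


(1) = 2*g*(-11*g + 3*q + 1)
(2) = 2*(d^5 - 3*d^4 - 32*d^3 + 137*d^2 + 144*d - 112)/(d^4 - 32*d^2 + 256)
(3) = -13.8400000000000
(4) = -2
(5) = (-9.143008*k^6 - 148.208928*k^5 - 80.860584*k^4 + 85.402696*k^3 + 164.43348*k^2 + 55.776696*k + 1.751112)/(7.529536*k^9 + 24.432576*k^8 + 34.148688*k^7 + 33.953648*k^6 + 28.37718*k^5 + 17.167812*k^4 + 8.650303*k^3 + 3.757293*k^2 + 0.902289*k + 0.300763)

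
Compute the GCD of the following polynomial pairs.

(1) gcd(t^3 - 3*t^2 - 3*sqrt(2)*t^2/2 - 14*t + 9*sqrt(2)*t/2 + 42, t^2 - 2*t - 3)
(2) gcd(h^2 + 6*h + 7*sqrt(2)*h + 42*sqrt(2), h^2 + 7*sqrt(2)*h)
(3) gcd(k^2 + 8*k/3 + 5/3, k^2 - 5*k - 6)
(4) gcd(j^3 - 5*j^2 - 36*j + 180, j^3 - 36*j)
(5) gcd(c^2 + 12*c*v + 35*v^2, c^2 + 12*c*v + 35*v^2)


(1) = t - 3
(2) = gcd((h + 6)*(h + 7*sqrt(2)), h*(h + 7*sqrt(2))) = h + 7*sqrt(2)
(3) = gcd((k + 1)*(k + 5/3), (k - 6)*(k + 1)) = k + 1
(4) = gcd((j - 6)*(j - 5)*(j + 6), j*(j - 6)*(j + 6)) = j^2 - 36
(5) = c^2 + 12*c*v + 35*v^2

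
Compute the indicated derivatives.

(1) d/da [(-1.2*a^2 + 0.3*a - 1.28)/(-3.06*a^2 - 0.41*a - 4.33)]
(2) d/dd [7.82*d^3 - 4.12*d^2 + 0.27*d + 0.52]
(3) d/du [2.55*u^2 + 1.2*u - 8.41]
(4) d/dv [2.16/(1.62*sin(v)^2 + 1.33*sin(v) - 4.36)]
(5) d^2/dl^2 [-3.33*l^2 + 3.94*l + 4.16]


(1) = (1.41*a^2 + 2.5584*a - 1.8238)/(9.3636*a^4 + 2.5092*a^3 + 26.6677*a^2 + 3.5506*a + 18.7489)
(2) = 23.46*d^2 - 8.24*d + 0.27
(3) = 5.1*u + 1.2
(4) = -(6.9984*sin(v) + 2.8728)*cos(v)/(1.62*sin(v)^2 + 1.33*sin(v) - 4.36)^2
(5) = -6.66000000000000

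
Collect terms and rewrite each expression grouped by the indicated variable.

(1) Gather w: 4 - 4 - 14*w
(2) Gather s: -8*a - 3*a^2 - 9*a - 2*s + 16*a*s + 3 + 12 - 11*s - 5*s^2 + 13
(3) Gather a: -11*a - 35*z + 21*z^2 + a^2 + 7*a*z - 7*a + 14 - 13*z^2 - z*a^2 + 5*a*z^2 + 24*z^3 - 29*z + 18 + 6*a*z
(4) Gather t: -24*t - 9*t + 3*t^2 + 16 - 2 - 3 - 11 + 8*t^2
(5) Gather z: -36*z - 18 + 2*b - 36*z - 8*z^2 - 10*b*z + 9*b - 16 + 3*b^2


(1) = -14*w
(2) = -3*a^2 - 17*a - 5*s^2 + s*(16*a - 13) + 28
(3) = a^2*(1 - z) + a*(5*z^2 + 13*z - 18) + 24*z^3 + 8*z^2 - 64*z + 32
(4) = 11*t^2 - 33*t
(5) = 3*b^2 + 11*b - 8*z^2 + z*(-10*b - 72) - 34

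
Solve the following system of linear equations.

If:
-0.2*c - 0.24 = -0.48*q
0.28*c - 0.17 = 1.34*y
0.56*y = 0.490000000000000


Then:
c = 4.79
q = 2.50
y = 0.88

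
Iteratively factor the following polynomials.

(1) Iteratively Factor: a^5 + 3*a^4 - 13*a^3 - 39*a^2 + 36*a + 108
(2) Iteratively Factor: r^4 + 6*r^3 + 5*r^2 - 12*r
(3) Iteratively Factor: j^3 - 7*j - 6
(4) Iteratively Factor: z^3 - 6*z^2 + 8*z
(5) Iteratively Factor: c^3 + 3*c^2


(1) = (a + 3)*(a^4 - 13*a^2 + 36) = (a - 3)*(a + 3)*(a^3 + 3*a^2 - 4*a - 12) = (a - 3)*(a + 3)^2*(a^2 - 4) = (a - 3)*(a - 2)*(a + 3)^2*(a + 2)
(2) = (r + 3)*(r^3 + 3*r^2 - 4*r) = (r - 1)*(r + 3)*(r^2 + 4*r) = r*(r - 1)*(r + 3)*(r + 4)
(3) = (j - 3)*(j^2 + 3*j + 2) = (j - 3)*(j + 1)*(j + 2)
(4) = (z - 4)*(z^2 - 2*z) = (z - 4)*(z - 2)*(z)
(5) = (c)*(c^2 + 3*c) = c*(c + 3)*(c)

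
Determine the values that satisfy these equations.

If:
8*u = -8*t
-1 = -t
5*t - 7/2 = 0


Then:
No Solution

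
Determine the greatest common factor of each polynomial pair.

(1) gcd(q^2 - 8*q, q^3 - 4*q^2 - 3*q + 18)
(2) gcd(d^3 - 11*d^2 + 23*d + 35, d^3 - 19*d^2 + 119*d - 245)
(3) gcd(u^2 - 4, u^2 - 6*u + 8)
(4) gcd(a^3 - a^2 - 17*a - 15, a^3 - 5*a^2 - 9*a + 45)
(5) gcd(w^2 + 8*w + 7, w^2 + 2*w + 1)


(1) = gcd(q*(q - 8), (q - 3)^2*(q + 2)) = 1
(2) = gcd((d - 7)*(d - 5)*(d + 1), (d - 7)^2*(d - 5)) = d^2 - 12*d + 35
(3) = u - 2
(4) = a^2 - 2*a - 15
(5) = w + 1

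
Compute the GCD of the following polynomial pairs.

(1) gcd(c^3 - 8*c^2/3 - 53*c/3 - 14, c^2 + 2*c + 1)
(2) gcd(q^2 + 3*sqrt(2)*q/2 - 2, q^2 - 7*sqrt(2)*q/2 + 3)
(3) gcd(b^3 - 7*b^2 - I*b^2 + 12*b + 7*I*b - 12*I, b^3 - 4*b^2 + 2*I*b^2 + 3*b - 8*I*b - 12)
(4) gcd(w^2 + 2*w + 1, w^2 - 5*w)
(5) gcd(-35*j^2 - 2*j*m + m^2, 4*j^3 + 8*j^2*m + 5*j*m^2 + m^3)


(1) = c + 1
(2) = gcd((q - sqrt(2)/2)*(q + 2*sqrt(2)), (q - 3*sqrt(2))*(q - sqrt(2)/2)) = q - sqrt(2)/2
(3) = b^2 + b*(-4 - I) + 4*I
(4) = 1
(5) = 1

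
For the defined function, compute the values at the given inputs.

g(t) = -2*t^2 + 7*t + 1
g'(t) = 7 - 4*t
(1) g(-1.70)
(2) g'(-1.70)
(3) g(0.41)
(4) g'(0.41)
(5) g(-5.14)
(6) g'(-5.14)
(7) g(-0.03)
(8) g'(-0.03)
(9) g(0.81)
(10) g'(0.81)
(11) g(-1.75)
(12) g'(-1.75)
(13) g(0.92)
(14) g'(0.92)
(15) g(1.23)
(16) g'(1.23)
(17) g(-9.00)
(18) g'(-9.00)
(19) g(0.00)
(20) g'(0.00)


(1) = -16.68
(2) = 13.80
(3) = 3.53
(4) = 5.36
(5) = -87.82
(6) = 27.56
(7) = 0.79
(8) = 7.12
(9) = 5.36
(10) = 3.76
(11) = -17.38
(12) = 14.00
(13) = 5.75
(14) = 3.32
(15) = 6.58
(16) = 2.08
(17) = -224.00
(18) = 43.00
(19) = 1.00
(20) = 7.00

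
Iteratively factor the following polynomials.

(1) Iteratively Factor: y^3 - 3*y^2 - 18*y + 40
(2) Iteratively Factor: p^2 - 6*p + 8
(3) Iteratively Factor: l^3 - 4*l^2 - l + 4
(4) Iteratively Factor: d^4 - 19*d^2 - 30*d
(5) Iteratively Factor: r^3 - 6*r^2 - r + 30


(1) = (y + 4)*(y^2 - 7*y + 10) = (y - 2)*(y + 4)*(y - 5)
(2) = (p - 2)*(p - 4)
(3) = (l + 1)*(l^2 - 5*l + 4) = (l - 1)*(l + 1)*(l - 4)
(4) = (d - 5)*(d^3 + 5*d^2 + 6*d) = (d - 5)*(d + 2)*(d^2 + 3*d) = (d - 5)*(d + 2)*(d + 3)*(d)
(5) = (r - 3)*(r^2 - 3*r - 10) = (r - 5)*(r - 3)*(r + 2)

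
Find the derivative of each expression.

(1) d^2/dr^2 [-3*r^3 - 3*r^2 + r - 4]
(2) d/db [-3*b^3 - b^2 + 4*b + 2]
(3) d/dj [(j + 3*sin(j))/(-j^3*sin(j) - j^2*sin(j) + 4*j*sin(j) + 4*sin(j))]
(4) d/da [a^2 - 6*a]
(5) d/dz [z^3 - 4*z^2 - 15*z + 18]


(1) = -18*r - 6
(2) = -9*b^2 - 2*b + 4
(3) = ((j + 3*sin(j))*(j^3*cos(j) + 3*j^2*sin(j) + j^2*cos(j) + 2*j*sin(j) - 4*j*cos(j) - 4*sqrt(2)*sin(j + pi/4)) + (3*cos(j) + 1)*(-j^3 - j^2 + 4*j + 4)*sin(j))/((j^3 + j^2 - 4*j - 4)^2*sin(j)^2)
(4) = 2*a - 6
(5) = 3*z^2 - 8*z - 15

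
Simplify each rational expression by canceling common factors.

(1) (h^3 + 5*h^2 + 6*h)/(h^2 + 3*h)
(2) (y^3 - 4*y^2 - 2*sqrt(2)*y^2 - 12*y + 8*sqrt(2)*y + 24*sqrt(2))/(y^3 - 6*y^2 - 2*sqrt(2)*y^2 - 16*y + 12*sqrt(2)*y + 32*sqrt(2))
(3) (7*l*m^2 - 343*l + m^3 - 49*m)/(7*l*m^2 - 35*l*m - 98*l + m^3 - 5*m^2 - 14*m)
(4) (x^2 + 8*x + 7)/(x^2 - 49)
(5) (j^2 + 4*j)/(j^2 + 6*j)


(1) = h + 2
(2) = (y - 6)/(y - 8)
(3) = (m + 7)/(m + 2)
(4) = (x + 1)/(x - 7)
(5) = (j + 4)/(j + 6)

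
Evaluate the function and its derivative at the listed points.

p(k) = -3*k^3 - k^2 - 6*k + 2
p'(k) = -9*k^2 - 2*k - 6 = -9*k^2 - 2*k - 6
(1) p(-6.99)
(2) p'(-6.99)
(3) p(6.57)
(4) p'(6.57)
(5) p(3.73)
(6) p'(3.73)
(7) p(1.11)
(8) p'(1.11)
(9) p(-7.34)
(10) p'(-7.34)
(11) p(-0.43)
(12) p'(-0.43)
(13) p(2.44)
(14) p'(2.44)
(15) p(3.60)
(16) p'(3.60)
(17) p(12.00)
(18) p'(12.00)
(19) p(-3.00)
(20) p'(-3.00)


(1) = 1019.68
(2) = -431.76
(3) = -931.37
(4) = -407.62
(5) = -189.98
(6) = -138.68
(7) = -9.99
(8) = -19.31
(9) = 1178.51
(10) = -476.20
(11) = 4.63
(12) = -6.80
(13) = -62.17
(14) = -64.46
(15) = -172.53
(16) = -129.84
(17) = -5398.00
(18) = -1326.00
(19) = 92.00
(20) = -81.00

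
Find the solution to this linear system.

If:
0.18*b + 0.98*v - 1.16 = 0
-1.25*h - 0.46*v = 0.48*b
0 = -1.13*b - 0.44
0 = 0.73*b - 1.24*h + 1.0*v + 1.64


Then:
No Solution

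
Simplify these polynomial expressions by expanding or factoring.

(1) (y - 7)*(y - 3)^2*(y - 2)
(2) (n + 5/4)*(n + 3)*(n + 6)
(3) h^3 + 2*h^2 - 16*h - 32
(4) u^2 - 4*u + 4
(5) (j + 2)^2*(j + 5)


(1) = y^4 - 15*y^3 + 77*y^2 - 165*y + 126
(2) = n^3 + 41*n^2/4 + 117*n/4 + 45/2
(3) = (h - 4)*(h + 2)*(h + 4)
(4) = (u - 2)^2
(5) = j^3 + 9*j^2 + 24*j + 20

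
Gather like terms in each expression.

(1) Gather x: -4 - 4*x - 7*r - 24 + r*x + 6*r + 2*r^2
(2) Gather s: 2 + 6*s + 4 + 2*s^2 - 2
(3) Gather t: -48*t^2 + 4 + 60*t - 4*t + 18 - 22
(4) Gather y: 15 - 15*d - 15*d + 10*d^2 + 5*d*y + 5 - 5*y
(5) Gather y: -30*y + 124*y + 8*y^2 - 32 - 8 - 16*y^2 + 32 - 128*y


(1) = 2*r^2 - r + x*(r - 4) - 28
(2) = 2*s^2 + 6*s + 4
(3) = -48*t^2 + 56*t
(4) = 10*d^2 - 30*d + y*(5*d - 5) + 20
(5) = -8*y^2 - 34*y - 8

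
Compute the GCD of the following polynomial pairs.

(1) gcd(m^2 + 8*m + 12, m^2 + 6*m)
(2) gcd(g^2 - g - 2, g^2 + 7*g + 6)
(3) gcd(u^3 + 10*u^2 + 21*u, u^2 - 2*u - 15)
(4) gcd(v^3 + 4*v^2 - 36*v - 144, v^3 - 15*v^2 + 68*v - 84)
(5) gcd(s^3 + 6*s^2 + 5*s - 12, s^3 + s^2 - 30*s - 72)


(1) = m + 6
(2) = gcd((g - 2)*(g + 1), (g + 1)*(g + 6)) = g + 1
(3) = gcd(u*(u + 3)*(u + 7), (u - 5)*(u + 3)) = u + 3
(4) = v - 6
(5) = gcd((s - 1)*(s + 3)*(s + 4), (s - 6)*(s + 3)*(s + 4)) = s^2 + 7*s + 12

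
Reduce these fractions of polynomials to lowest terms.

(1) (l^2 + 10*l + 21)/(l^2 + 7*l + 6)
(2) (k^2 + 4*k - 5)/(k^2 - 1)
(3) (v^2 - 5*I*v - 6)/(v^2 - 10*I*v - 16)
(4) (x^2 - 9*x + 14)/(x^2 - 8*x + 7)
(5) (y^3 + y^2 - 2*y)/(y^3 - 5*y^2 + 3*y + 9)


(1) = (l^2 + 10*l + 21)/(l^2 + 7*l + 6)
(2) = (k + 5)/(k + 1)
(3) = (v - 3*I)/(v - 8*I)
(4) = (x - 2)/(x - 1)
(5) = (y^3 + y^2 - 2*y)/(y^3 - 5*y^2 + 3*y + 9)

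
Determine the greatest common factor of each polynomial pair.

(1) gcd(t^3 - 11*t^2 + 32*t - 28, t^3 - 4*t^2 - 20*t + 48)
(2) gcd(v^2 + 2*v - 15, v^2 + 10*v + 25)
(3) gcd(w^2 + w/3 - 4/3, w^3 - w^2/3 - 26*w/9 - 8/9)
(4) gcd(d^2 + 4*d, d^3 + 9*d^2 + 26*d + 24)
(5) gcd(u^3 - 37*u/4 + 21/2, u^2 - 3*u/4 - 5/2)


(1) = t - 2
(2) = gcd((v - 3)*(v + 5), (v + 5)^2) = v + 5
(3) = gcd((w - 1)*(w + 4/3), (w - 2)*(w + 1/3)*(w + 4/3)) = w + 4/3
(4) = gcd(d*(d + 4), (d + 2)*(d + 3)*(d + 4)) = d + 4
(5) = gcd((u - 2)*(u - 3/2)*(u + 7/2), (u - 2)*(u + 5/4)) = u - 2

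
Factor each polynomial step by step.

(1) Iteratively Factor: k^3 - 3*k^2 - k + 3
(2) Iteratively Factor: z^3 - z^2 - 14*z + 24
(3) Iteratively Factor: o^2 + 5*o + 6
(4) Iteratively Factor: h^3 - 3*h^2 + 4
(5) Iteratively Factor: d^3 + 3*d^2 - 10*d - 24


(1) = (k - 3)*(k^2 - 1) = (k - 3)*(k - 1)*(k + 1)
(2) = (z - 3)*(z^2 + 2*z - 8) = (z - 3)*(z + 4)*(z - 2)
(3) = (o + 2)*(o + 3)
(4) = (h - 2)*(h^2 - h - 2) = (h - 2)^2*(h + 1)
(5) = (d + 4)*(d^2 - d - 6) = (d + 2)*(d + 4)*(d - 3)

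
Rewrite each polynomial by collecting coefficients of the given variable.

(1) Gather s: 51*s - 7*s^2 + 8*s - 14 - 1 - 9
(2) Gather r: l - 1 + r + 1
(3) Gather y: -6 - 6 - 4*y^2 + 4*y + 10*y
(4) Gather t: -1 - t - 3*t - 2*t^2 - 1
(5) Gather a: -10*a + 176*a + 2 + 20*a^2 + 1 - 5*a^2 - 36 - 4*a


(1) = -7*s^2 + 59*s - 24
(2) = l + r
(3) = -4*y^2 + 14*y - 12
(4) = -2*t^2 - 4*t - 2
(5) = 15*a^2 + 162*a - 33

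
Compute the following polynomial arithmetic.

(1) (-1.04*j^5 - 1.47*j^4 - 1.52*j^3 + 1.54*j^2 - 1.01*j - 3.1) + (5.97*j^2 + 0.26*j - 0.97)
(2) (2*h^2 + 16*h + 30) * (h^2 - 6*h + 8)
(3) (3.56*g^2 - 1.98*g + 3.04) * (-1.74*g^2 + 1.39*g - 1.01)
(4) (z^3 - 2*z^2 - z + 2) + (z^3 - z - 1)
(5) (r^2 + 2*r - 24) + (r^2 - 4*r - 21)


(1) = -1.04*j^5 - 1.47*j^4 - 1.52*j^3 + 7.51*j^2 - 0.75*j - 4.07
(2) = 2*h^4 + 4*h^3 - 50*h^2 - 52*h + 240
(3) = -6.1944*g^4 + 8.3936*g^3 - 11.6374*g^2 + 6.2254*g - 3.0704
(4) = 2*z^3 - 2*z^2 - 2*z + 1
(5) = 2*r^2 - 2*r - 45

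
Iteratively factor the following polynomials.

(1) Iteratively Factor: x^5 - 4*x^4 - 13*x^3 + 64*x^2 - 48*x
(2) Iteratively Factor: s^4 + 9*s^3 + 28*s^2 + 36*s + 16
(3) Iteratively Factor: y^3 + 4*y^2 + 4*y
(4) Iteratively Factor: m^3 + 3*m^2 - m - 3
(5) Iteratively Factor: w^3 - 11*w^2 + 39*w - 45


(1) = (x + 4)*(x^4 - 8*x^3 + 19*x^2 - 12*x) = (x - 4)*(x + 4)*(x^3 - 4*x^2 + 3*x) = (x - 4)*(x - 1)*(x + 4)*(x^2 - 3*x) = (x - 4)*(x - 3)*(x - 1)*(x + 4)*(x)
(2) = (s + 1)*(s^3 + 8*s^2 + 20*s + 16) = (s + 1)*(s + 2)*(s^2 + 6*s + 8) = (s + 1)*(s + 2)^2*(s + 4)
(3) = (y + 2)*(y^2 + 2*y) = y*(y + 2)*(y + 2)
(4) = (m + 3)*(m^2 - 1) = (m - 1)*(m + 3)*(m + 1)
(5) = (w - 3)*(w^2 - 8*w + 15) = (w - 3)^2*(w - 5)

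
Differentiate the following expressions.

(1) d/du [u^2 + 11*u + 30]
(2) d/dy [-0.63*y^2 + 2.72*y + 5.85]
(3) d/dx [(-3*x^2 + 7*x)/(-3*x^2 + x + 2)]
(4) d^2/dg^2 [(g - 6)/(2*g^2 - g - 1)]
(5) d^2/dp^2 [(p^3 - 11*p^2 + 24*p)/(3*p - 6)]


(1) = 2*u + 11
(2) = 2.72 - 1.26*y
(3) = 2*(9*x^2 - 6*x + 7)/(9*x^4 - 6*x^3 - 11*x^2 + 4*x + 4)
(4) = 2*((13 - 6*g)*(-2*g^2 + g + 1) - (g - 6)*(4*g - 1)^2)/(-2*g^2 + g + 1)^3
(5) = 2*(p^3 - 6*p^2 + 12*p + 4)/(3*(p^3 - 6*p^2 + 12*p - 8))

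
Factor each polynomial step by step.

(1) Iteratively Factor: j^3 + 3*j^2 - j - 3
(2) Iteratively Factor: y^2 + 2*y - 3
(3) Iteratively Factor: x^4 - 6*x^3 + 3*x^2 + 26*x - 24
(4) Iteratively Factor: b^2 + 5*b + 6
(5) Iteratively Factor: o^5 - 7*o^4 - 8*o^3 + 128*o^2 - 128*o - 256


(1) = (j + 1)*(j^2 + 2*j - 3) = (j + 1)*(j + 3)*(j - 1)
(2) = (y - 1)*(y + 3)
(3) = (x - 1)*(x^3 - 5*x^2 - 2*x + 24) = (x - 1)*(x + 2)*(x^2 - 7*x + 12) = (x - 3)*(x - 1)*(x + 2)*(x - 4)
(4) = (b + 3)*(b + 2)
(5) = (o - 4)*(o^4 - 3*o^3 - 20*o^2 + 48*o + 64) = (o - 4)*(o + 1)*(o^3 - 4*o^2 - 16*o + 64) = (o - 4)^2*(o + 1)*(o^2 - 16) = (o - 4)^2*(o + 1)*(o + 4)*(o - 4)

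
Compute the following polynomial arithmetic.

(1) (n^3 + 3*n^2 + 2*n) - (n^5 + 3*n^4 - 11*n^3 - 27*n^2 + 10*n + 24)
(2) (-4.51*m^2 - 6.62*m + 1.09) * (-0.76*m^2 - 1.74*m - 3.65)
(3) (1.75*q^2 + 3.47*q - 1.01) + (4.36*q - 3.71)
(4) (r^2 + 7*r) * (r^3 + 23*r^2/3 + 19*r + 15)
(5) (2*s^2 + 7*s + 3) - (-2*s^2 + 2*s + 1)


(1) = -n^5 - 3*n^4 + 12*n^3 + 30*n^2 - 8*n - 24
(2) = 3.4276*m^4 + 12.8786*m^3 + 27.1519*m^2 + 22.2664*m - 3.9785
(3) = 1.75*q^2 + 7.83*q - 4.72
(4) = r^5 + 44*r^4/3 + 218*r^3/3 + 148*r^2 + 105*r
(5) = 4*s^2 + 5*s + 2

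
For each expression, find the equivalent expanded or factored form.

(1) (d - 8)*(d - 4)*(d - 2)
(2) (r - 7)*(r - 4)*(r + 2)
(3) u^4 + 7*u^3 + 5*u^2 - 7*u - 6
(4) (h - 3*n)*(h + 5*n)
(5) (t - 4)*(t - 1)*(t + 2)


(1) = d^3 - 14*d^2 + 56*d - 64
(2) = r^3 - 9*r^2 + 6*r + 56
(3) = (u - 1)*(u + 1)^2*(u + 6)
(4) = h^2 + 2*h*n - 15*n^2
(5) = t^3 - 3*t^2 - 6*t + 8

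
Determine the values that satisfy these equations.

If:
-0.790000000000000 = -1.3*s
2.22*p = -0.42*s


Then:
p = -0.11
s = 0.61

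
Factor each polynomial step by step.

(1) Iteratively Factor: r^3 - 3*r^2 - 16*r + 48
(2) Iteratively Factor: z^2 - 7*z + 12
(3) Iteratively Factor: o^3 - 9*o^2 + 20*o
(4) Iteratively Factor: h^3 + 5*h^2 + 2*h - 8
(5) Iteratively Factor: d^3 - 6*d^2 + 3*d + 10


(1) = (r + 4)*(r^2 - 7*r + 12) = (r - 4)*(r + 4)*(r - 3)
(2) = (z - 4)*(z - 3)
(3) = (o - 4)*(o^2 - 5*o) = (o - 5)*(o - 4)*(o)
(4) = (h + 4)*(h^2 + h - 2) = (h - 1)*(h + 4)*(h + 2)
(5) = (d - 5)*(d^2 - d - 2) = (d - 5)*(d + 1)*(d - 2)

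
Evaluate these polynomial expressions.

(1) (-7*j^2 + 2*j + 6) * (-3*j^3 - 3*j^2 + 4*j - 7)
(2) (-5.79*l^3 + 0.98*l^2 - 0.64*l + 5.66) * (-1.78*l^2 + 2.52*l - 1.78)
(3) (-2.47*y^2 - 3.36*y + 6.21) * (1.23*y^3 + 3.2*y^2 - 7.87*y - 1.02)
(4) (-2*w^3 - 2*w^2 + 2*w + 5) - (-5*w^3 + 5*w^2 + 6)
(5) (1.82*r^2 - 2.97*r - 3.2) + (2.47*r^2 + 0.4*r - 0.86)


(1) = 21*j^5 + 15*j^4 - 52*j^3 + 39*j^2 + 10*j - 42
(2) = 10.3062*l^5 - 16.3352*l^4 + 13.915*l^3 - 13.432*l^2 + 15.4024*l - 10.0748
(3) = -3.0381*y^5 - 12.0368*y^4 + 16.3252*y^3 + 48.8346*y^2 - 45.4455*y - 6.3342
(4) = 3*w^3 - 7*w^2 + 2*w - 1
(5) = 4.29*r^2 - 2.57*r - 4.06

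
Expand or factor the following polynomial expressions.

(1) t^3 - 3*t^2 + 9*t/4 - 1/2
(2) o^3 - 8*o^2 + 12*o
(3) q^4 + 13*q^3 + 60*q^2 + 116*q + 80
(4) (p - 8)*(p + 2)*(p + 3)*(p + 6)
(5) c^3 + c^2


(1) = (t - 2)*(t - 1/2)^2
(2) = o*(o - 6)*(o - 2)
(3) = (q + 2)^2*(q + 4)*(q + 5)
(4) = p^4 + 3*p^3 - 52*p^2 - 252*p - 288
(5) = c^2*(c + 1)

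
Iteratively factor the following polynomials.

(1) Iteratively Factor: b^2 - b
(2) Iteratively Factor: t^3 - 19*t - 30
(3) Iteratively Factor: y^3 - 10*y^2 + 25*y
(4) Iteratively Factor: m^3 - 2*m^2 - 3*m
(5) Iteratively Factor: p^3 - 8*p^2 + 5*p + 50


(1) = (b)*(b - 1)
(2) = (t - 5)*(t^2 + 5*t + 6) = (t - 5)*(t + 3)*(t + 2)
(3) = (y - 5)*(y^2 - 5*y) = y*(y - 5)*(y - 5)
(4) = (m + 1)*(m^2 - 3*m) = (m - 3)*(m + 1)*(m)
(5) = (p + 2)*(p^2 - 10*p + 25) = (p - 5)*(p + 2)*(p - 5)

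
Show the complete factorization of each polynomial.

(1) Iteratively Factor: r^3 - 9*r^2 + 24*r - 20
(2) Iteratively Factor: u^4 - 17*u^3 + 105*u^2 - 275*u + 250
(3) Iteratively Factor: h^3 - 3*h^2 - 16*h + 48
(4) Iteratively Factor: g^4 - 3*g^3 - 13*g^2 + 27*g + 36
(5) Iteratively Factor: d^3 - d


(1) = (r - 2)*(r^2 - 7*r + 10) = (r - 5)*(r - 2)*(r - 2)
(2) = (u - 5)*(u^3 - 12*u^2 + 45*u - 50) = (u - 5)^2*(u^2 - 7*u + 10) = (u - 5)^3*(u - 2)
(3) = (h - 3)*(h^2 - 16) = (h - 4)*(h - 3)*(h + 4)
(4) = (g + 3)*(g^3 - 6*g^2 + 5*g + 12) = (g - 3)*(g + 3)*(g^2 - 3*g - 4) = (g - 3)*(g + 1)*(g + 3)*(g - 4)
(5) = (d + 1)*(d^2 - d) = (d - 1)*(d + 1)*(d)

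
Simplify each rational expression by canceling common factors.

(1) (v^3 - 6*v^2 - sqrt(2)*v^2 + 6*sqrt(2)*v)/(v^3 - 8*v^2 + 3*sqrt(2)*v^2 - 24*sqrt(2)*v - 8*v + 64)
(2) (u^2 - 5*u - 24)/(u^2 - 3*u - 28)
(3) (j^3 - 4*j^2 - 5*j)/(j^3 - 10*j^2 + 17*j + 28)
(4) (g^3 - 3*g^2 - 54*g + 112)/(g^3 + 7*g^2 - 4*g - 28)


(1) = (v^2 - 6*v)/(v^2 + v*(-8 + 4*sqrt(2)) - 32*sqrt(2))
(2) = (u^2 - 5*u - 24)/(u^2 - 3*u - 28)
(3) = (j^2 - 5*j)/(j^2 - 11*j + 28)
(4) = (g - 8)/(g + 2)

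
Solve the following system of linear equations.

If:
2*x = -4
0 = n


Then:
n = 0
x = -2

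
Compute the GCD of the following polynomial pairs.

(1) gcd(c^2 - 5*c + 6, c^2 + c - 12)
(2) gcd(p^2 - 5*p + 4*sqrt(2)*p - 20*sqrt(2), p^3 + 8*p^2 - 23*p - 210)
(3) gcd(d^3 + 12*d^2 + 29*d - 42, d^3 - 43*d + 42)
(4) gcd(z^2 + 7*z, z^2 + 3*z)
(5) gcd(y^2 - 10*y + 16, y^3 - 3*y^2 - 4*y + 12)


(1) = gcd((c - 3)*(c - 2), (c - 3)*(c + 4)) = c - 3
(2) = gcd((p - 5)*(p + 4*sqrt(2)), (p - 5)*(p + 6)*(p + 7)) = p - 5
(3) = gcd((d - 1)*(d + 6)*(d + 7), (d - 6)*(d - 1)*(d + 7)) = d^2 + 6*d - 7
(4) = gcd(z*(z + 7), z*(z + 3)) = z
(5) = gcd((y - 8)*(y - 2), (y - 3)*(y - 2)*(y + 2)) = y - 2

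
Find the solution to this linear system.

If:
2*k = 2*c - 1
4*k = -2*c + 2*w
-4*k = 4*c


Then:
c = 1/4
k = -1/4
w = -1/4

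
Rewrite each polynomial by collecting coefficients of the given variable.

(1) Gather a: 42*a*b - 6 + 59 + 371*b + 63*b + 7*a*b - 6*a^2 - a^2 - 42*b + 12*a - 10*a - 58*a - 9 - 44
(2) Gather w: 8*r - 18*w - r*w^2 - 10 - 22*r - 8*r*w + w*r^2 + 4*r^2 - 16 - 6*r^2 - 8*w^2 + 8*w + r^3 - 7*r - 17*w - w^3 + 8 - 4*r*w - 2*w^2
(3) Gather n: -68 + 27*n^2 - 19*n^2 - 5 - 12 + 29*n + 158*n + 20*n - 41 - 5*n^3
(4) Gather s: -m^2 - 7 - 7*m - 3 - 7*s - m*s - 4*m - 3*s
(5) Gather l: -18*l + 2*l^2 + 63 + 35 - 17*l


(1) = -7*a^2 + a*(49*b - 56) + 392*b
(2) = r^3 - 2*r^2 - 21*r - w^3 + w^2*(-r - 10) + w*(r^2 - 12*r - 27) - 18
(3) = -5*n^3 + 8*n^2 + 207*n - 126
(4) = -m^2 - 11*m + s*(-m - 10) - 10
(5) = 2*l^2 - 35*l + 98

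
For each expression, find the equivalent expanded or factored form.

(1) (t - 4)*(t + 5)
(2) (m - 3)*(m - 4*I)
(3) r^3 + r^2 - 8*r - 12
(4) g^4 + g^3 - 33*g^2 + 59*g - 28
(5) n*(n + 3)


(1) = t^2 + t - 20
(2) = m^2 - 3*m - 4*I*m + 12*I
(3) = (r - 3)*(r + 2)^2
(4) = (g - 4)*(g - 1)^2*(g + 7)
(5) = n^2 + 3*n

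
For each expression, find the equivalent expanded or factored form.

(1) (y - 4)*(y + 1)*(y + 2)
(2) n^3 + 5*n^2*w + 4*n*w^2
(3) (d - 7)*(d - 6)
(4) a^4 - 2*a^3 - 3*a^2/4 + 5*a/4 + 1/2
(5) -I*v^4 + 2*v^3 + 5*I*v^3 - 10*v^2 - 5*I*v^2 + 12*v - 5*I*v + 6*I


(1) = y^3 - y^2 - 10*y - 8
(2) = n*(n + w)*(n + 4*w)
(3) = d^2 - 13*d + 42
(4) = (a - 2)*(a - 1)*(a + 1/2)^2
(5) = (v - 3)*(v - 2)*(v + I)*(-I*v + 1)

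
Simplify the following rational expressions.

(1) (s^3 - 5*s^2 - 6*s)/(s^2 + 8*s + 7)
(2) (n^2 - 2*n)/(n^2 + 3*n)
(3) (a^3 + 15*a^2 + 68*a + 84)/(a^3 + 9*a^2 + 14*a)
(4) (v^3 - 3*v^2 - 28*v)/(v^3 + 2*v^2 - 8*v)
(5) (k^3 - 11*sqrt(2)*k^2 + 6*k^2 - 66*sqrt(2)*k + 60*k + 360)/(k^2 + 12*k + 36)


(1) = (s^2 - 6*s)/(s + 7)
(2) = (n - 2)/(n + 3)
(3) = (a + 6)/a
(4) = (v - 7)/(v - 2)
(5) = (k^2 - 11*sqrt(2)*k + 60)/(k + 6)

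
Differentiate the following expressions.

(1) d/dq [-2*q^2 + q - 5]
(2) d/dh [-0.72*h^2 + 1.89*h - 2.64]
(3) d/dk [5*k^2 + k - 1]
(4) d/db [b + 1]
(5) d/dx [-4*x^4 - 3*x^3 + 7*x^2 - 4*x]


(1) = 1 - 4*q
(2) = 1.89 - 1.44*h
(3) = 10*k + 1
(4) = 1
(5) = -16*x^3 - 9*x^2 + 14*x - 4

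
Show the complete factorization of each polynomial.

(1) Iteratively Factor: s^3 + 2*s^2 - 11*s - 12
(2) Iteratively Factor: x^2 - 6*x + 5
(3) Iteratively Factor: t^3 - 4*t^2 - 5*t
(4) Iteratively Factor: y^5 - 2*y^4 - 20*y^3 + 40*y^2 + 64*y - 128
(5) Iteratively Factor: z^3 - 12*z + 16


(1) = (s - 3)*(s^2 + 5*s + 4) = (s - 3)*(s + 4)*(s + 1)
(2) = (x - 5)*(x - 1)
(3) = (t + 1)*(t^2 - 5*t) = (t - 5)*(t + 1)*(t)
(4) = (y + 2)*(y^4 - 4*y^3 - 12*y^2 + 64*y - 64) = (y - 2)*(y + 2)*(y^3 - 2*y^2 - 16*y + 32) = (y - 2)*(y + 2)*(y + 4)*(y^2 - 6*y + 8) = (y - 4)*(y - 2)*(y + 2)*(y + 4)*(y - 2)
(5) = (z - 2)*(z^2 + 2*z - 8) = (z - 2)^2*(z + 4)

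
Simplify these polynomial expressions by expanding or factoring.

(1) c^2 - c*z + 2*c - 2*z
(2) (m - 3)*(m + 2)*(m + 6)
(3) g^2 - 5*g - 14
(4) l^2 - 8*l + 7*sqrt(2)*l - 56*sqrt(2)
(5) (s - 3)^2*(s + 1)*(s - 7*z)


(1) = (c + 2)*(c - z)
(2) = m^3 + 5*m^2 - 12*m - 36
(3) = (g - 7)*(g + 2)
(4) = (l - 8)*(l + 7*sqrt(2))
(5) = s^4 - 7*s^3*z - 5*s^3 + 35*s^2*z + 3*s^2 - 21*s*z + 9*s - 63*z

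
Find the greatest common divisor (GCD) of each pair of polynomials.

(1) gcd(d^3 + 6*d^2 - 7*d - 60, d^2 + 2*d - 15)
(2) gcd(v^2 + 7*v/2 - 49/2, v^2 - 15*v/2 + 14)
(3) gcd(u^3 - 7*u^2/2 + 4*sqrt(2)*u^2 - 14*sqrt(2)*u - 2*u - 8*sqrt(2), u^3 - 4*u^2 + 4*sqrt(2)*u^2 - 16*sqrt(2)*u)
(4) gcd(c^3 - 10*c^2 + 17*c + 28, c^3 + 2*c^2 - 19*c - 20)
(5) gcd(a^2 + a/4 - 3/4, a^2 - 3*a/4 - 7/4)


(1) = gcd((d - 3)*(d + 4)*(d + 5), (d - 3)*(d + 5)) = d^2 + 2*d - 15
(2) = v - 7/2
(3) = gcd((u - 4)*(u + 1/2)*(u + 4*sqrt(2)), u*(u - 4)*(u + 4*sqrt(2))) = u^2 + u*(-4 + 4*sqrt(2)) - 16*sqrt(2)
(4) = gcd((c - 7)*(c - 4)*(c + 1), (c - 4)*(c + 1)*(c + 5)) = c^2 - 3*c - 4
(5) = a + 1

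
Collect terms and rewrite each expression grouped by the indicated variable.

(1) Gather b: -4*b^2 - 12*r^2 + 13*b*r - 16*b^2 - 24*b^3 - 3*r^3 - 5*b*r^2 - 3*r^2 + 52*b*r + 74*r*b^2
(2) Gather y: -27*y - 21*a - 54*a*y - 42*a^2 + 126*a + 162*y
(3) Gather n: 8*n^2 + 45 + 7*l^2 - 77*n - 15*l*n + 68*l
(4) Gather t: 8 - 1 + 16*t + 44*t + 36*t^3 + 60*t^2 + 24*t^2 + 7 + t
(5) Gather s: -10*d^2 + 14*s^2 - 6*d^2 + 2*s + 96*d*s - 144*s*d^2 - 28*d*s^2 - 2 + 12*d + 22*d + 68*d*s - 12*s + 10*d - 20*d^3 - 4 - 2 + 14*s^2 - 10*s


(1) = -24*b^3 + b^2*(74*r - 20) + b*(-5*r^2 + 65*r) - 3*r^3 - 15*r^2
(2) = -42*a^2 + 105*a + y*(135 - 54*a)
(3) = 7*l^2 + 68*l + 8*n^2 + n*(-15*l - 77) + 45
(4) = 36*t^3 + 84*t^2 + 61*t + 14
(5) = -20*d^3 - 16*d^2 + 44*d + s^2*(28 - 28*d) + s*(-144*d^2 + 164*d - 20) - 8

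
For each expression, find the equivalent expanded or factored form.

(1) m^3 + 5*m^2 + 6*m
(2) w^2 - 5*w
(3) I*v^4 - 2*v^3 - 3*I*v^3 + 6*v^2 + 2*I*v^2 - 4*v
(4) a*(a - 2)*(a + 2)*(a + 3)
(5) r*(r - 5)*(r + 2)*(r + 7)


(1) = m*(m + 2)*(m + 3)
(2) = w*(w - 5)
(3) = v*(v - 2)*(v + 2*I)*(I*v - I)
(4) = a^4 + 3*a^3 - 4*a^2 - 12*a
(5) = r^4 + 4*r^3 - 31*r^2 - 70*r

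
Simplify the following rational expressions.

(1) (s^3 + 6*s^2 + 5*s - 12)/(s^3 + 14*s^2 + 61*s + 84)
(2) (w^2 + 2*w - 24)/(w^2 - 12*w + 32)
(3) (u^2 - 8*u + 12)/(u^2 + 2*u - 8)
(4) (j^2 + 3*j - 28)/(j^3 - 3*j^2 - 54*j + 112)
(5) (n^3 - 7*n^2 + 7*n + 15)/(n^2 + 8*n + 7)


(1) = (s - 1)/(s + 7)
(2) = (w + 6)/(w - 8)
(3) = (u - 6)/(u + 4)
(4) = (j - 4)/(j^2 - 10*j + 16)
(5) = (n^2 - 8*n + 15)/(n + 7)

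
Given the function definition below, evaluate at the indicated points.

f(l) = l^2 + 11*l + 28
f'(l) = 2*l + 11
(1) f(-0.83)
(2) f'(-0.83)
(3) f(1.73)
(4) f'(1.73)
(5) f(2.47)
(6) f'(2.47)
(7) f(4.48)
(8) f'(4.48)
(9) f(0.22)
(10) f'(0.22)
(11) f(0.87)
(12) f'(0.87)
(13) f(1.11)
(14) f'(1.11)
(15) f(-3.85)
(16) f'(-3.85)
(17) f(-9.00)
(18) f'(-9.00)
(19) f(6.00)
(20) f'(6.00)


(1) = 19.56
(2) = 9.34
(3) = 50.02
(4) = 14.46
(5) = 61.27
(6) = 15.94
(7) = 97.35
(8) = 19.96
(9) = 30.47
(10) = 11.44
(11) = 38.33
(12) = 12.74
(13) = 41.44
(14) = 13.22
(15) = 0.47
(16) = 3.30
(17) = 10.00
(18) = -7.00
(19) = 130.00
(20) = 23.00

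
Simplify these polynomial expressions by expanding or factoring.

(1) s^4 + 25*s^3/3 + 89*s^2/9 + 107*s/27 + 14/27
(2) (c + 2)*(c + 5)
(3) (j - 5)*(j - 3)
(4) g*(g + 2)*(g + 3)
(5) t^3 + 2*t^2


(1) = (s + 1/3)^2*(s + 2/3)*(s + 7)
(2) = c^2 + 7*c + 10
(3) = j^2 - 8*j + 15
(4) = g^3 + 5*g^2 + 6*g
(5) = t^2*(t + 2)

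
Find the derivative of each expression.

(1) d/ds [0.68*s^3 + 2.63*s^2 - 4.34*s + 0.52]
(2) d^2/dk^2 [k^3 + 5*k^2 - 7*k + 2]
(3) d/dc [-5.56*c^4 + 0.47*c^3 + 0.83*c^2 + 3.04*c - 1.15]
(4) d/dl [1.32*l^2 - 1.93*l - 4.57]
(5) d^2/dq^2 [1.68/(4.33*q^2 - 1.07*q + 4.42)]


(1) = 2.04*s^2 + 5.26*s - 4.34
(2) = 6*k + 10
(3) = -22.24*c^3 + 1.41*c^2 + 1.66*c + 3.04
(4) = 2.64*l - 1.93
(5) = (-62.996304*q^2 + 15.567216*q + 1.68*(8.66*q - 1.07)*(17.32*q - 2.14) - 64.305696)/(4.33*q^2 - 1.07*q + 4.42)^3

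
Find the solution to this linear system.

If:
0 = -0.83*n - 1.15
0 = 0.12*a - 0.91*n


Then:
a = -10.51
n = -1.39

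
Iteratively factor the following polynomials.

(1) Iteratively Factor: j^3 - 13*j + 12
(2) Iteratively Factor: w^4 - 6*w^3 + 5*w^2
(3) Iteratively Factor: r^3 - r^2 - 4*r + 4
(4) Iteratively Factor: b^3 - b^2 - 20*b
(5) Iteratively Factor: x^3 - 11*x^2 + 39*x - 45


(1) = (j - 1)*(j^2 + j - 12) = (j - 1)*(j + 4)*(j - 3)
(2) = (w)*(w^3 - 6*w^2 + 5*w) = w*(w - 1)*(w^2 - 5*w) = w^2*(w - 1)*(w - 5)
(3) = (r - 2)*(r^2 + r - 2) = (r - 2)*(r - 1)*(r + 2)
(4) = (b - 5)*(b^2 + 4*b) = b*(b - 5)*(b + 4)
(5) = (x - 3)*(x^2 - 8*x + 15) = (x - 5)*(x - 3)*(x - 3)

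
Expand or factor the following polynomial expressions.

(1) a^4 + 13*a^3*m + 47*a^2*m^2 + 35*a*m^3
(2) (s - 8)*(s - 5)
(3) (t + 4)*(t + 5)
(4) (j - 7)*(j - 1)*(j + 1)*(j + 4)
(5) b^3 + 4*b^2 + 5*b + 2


(1) = a*(a + m)*(a + 5*m)*(a + 7*m)
(2) = s^2 - 13*s + 40
(3) = t^2 + 9*t + 20
(4) = j^4 - 3*j^3 - 29*j^2 + 3*j + 28
(5) = (b + 1)^2*(b + 2)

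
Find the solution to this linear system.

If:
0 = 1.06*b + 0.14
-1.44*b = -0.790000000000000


Then:
No Solution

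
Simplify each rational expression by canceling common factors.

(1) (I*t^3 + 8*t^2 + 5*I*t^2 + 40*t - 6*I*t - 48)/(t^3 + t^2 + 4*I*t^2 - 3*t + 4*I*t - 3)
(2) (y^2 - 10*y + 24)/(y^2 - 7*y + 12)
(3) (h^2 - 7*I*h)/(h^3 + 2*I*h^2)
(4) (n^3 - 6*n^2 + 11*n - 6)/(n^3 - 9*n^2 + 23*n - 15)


(1) = (I*t^3 + t^2*(8 + 5*I) + t*(40 - 6*I) - 48)/(t^3 + t^2*(1 + 4*I) + t*(-3 + 4*I) - 3)
(2) = (y - 6)/(y - 3)
(3) = (h - 7*I)/(h^2 + 2*I*h)
(4) = (n - 2)/(n - 5)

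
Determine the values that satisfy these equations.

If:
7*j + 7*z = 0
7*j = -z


Then:
j = 0
z = 0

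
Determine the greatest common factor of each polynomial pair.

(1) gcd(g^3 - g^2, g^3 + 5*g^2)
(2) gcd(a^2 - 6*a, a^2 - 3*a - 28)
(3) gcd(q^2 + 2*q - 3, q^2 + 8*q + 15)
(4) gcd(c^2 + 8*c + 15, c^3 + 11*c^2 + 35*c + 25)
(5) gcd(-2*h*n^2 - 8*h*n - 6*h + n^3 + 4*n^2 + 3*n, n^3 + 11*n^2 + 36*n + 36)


(1) = g^2
(2) = gcd(a*(a - 6), (a - 7)*(a + 4)) = 1
(3) = q + 3
(4) = gcd((c + 3)*(c + 5), (c + 1)*(c + 5)^2) = c + 5
(5) = n + 3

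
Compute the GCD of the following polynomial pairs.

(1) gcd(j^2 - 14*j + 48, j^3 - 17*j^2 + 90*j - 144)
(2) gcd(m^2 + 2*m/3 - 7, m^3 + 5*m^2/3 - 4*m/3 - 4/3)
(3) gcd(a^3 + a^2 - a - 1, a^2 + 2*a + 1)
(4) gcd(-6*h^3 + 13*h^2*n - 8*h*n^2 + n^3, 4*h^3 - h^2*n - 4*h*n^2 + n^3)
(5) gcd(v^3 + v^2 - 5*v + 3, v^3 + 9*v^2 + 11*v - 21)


(1) = j^2 - 14*j + 48
(2) = 1
(3) = a^2 + 2*a + 1
(4) = h - n
(5) = v^2 + 2*v - 3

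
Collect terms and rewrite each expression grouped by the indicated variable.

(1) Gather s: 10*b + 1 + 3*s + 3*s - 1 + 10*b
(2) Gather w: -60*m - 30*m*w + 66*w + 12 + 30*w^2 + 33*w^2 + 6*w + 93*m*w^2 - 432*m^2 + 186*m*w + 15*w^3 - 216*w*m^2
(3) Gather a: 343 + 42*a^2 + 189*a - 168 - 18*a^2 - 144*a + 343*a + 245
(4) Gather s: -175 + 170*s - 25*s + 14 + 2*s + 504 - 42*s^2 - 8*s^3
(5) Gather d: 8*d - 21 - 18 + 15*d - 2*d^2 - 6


(1) = 20*b + 6*s
(2) = -432*m^2 - 60*m + 15*w^3 + w^2*(93*m + 63) + w*(-216*m^2 + 156*m + 72) + 12
(3) = 24*a^2 + 388*a + 420
(4) = -8*s^3 - 42*s^2 + 147*s + 343
(5) = -2*d^2 + 23*d - 45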